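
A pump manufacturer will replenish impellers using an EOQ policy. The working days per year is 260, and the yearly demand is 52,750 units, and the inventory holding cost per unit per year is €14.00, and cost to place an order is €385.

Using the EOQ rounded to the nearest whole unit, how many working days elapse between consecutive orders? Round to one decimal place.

8.4 days

Optimal lot size Q* = (2 × 52,750 × €385 / €14)^½ ≈ 1,703.31 → Q = 1,703 units
Cycle time = (working days × Q)/D = (260 × 1,703) / 52,750 = 8.394 days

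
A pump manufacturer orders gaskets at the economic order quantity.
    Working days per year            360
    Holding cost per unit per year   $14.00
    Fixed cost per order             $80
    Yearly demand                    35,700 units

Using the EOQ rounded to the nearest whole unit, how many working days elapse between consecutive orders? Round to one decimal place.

6.4 days

2DS/H = 2·35,700·80/14 = 408,000.00
EOQ = √408,000.00 ≈ 638.75 → Q = 639 units
Days between orders = 360 / (D/Q) = 360 / 55.869 ≈ 6.444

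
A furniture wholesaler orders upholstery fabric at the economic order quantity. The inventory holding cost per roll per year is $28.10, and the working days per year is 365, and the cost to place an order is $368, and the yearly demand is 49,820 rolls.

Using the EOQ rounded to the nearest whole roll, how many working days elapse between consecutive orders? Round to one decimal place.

8.4 days

EOQ = √(2DS/H) = √(2 × 49,820 × 368 / 28.1)
    = √(1,304,893.95) ≈ 1,142.32 → Q = 1,142 rolls
Cycle time = (working days × Q)/D = (365 × 1,142) / 49,820 = 8.367 days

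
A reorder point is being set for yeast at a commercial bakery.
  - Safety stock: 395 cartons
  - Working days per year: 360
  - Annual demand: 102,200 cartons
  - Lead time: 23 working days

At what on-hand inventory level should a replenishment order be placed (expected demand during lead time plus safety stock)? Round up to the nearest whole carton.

6,925 cartons

Daily demand d = 102,200 / 360 = 283.889 cartons/day
Demand during lead time = 283.889 × 23 = 6,529.44
Reorder point = 6,529.44 + 395 = 6,924.44 → round up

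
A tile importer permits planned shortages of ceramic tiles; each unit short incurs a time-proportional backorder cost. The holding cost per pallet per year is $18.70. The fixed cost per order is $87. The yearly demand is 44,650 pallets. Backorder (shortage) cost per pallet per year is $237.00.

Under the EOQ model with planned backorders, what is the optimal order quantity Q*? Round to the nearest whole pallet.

Q* = √(2DS/H) · √((H + b)/b)
   = √(2 × 44,650 × 87 / 18.7) · √((18.7 + 237) / 237)
   = 644.562 × 1.0387 ≈ 669.51

670 pallets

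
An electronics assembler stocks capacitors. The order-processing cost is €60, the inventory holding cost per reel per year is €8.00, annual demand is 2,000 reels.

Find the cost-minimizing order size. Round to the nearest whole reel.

Q* = √(2·D·S / H) = √(2·2,000·60 / 8) = √30,000.0 ≈ 173.21

173 reels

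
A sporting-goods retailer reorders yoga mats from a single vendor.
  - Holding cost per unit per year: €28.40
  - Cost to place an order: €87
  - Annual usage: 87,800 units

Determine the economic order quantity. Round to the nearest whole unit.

Q* = √(2·D·S / H) = √(2·87,800·87 / 28.4) = √537,929.6 ≈ 733.44

733 units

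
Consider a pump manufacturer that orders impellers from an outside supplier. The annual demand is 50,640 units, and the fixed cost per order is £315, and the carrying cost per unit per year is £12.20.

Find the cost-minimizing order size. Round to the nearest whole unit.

1,617 units

Optimal lot size Q* = (2 × 50,640 × £315 / £12.2)^½ ≈ 1,617.10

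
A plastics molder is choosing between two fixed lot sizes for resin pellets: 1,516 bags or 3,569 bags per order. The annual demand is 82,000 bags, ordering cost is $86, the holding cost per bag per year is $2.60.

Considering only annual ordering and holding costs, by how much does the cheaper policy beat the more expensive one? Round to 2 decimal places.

$6.91

TC(Q) = (D/Q)S + (Q/2)H
TC(1,516) = (82,000/1,516)×86 + (1,516/2)×2.6 = $6,622.52
TC(3,569) = (82,000/3,569)×86 + (3,569/2)×2.6 = $6,615.60
Lots of 3,569 are cheaper by $6.91.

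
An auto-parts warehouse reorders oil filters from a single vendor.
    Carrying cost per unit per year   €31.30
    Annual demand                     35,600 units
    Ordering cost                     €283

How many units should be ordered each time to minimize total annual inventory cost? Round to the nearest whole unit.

802 units

Q* = √(2·D·S / H) = √(2·35,600·283 / 31.3) = √643,757.2 ≈ 802.34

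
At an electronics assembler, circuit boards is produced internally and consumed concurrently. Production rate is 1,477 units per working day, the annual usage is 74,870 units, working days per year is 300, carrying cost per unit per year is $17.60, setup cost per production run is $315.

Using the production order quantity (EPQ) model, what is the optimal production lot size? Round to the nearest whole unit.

Daily demand d = 74,870/300 = 249.567; p = 1477; 1 − d/p = 0.83103
EPQ = √(2DS / (H(1 − d/p)))
    = √(2 × 74,870 × 315 / (17.6 × 0.83103)) ≈ 1,795.80

1,796 units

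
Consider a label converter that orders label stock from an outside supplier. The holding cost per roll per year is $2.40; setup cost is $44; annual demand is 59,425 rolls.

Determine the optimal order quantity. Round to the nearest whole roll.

Optimal lot size Q* = (2 × 59,425 × $44 / $2.4)^½ ≈ 1,476.12

1,476 rolls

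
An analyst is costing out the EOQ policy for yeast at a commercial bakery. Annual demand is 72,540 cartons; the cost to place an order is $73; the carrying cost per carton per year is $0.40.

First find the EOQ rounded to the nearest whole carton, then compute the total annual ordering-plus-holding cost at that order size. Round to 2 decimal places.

EOQ = √(2DS/H) = √(2 × 72,540 × 73 / 0.4)
    = √(26,477,100.00) ≈ 5,145.59 → Q = 5,146 cartons
Annual ordering cost = (D/Q)·S = (72,540/5,146) × 73 = $1,029.04
Annual holding cost  = (Q/2)·H = (5,146/2) × 0.4 = $1,029.20
Total = $1,029.04 + $1,029.20 = $2,058.24

$2,058.24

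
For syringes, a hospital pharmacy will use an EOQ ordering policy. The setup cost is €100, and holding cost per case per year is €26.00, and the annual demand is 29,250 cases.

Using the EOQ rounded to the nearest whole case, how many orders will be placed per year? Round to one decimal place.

Optimal lot size Q* = (2 × 29,250 × €100 / €26)^½ ≈ 474.34 → Q = 474
Orders per year = D/Q = 29,250 / 474 = 61.709

61.7 orders per year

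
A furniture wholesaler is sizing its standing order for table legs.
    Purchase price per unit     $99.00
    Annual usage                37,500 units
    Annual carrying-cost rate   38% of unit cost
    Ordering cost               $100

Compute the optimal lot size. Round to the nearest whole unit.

Holding cost per unit per year: H = 38% × $99 = $37.6200
EOQ = √(2DS/H) = √(2 × 37,500 × 100 / 37.62)
    = √(199,362.04) ≈ 446.50

446 units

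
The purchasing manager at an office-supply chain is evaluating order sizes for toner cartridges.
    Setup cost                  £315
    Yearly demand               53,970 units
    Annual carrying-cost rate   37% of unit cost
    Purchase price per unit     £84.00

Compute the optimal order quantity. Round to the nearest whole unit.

H = i·C = 0.37 × £84 = £31.0800 per unit-year
2DS/H = 2·53,970·315/31.08 = 1,093,986.49
EOQ = √1,093,986.49 ≈ 1,045.94

1,046 units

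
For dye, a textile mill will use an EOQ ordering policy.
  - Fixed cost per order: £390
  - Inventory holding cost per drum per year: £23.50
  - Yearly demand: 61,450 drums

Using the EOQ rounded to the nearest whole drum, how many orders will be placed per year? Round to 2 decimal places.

Optimal lot size Q* = (2 × 61,450 × £390 / £23.5)^½ ≈ 1,428.15 → Q = 1,428
N = D/Q = 61,450/1,428 ≈ 43.032 orders/yr

43.03 orders per year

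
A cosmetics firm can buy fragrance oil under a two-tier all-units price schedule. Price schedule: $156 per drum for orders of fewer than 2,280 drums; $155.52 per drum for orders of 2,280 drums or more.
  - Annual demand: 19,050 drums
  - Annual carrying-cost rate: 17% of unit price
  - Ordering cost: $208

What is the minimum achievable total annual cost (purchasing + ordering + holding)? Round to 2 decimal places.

$2,986,297.09

H₁ = 17%×$156 = $26.5200;  H₂ = 17%×$155.52 = $26.4384
EOQ₁ = √(2×19,050×208/26.5200) = 546.65  (< 2,280, feasible at tier 1)
EOQ₂ = √(2×19,050×208/26.4384) = 547.49  (< 2,280 → use Q = 2,280 at tier-2 price)
TC(tier 1 (EOQ₁), Q≈546.6) = $2,986,297.09
TC(tier 2, Q≈2,280.0) = $2,994,533.67
Minimum at tier 1 (EOQ₁): $2,986,297.09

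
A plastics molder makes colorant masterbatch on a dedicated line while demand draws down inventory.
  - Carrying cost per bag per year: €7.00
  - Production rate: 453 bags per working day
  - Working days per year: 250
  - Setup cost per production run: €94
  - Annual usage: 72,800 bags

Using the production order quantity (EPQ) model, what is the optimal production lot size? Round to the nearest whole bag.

d = 72,800/250 = 291.2000 bags/day;  effective holding cost H(1 − d/p) = 7·(1 − 291.2000/453) = 2.50022
Q* = √(2DS / H_eff) = √(2·72,800·94 / 2.50022) ≈ 2,339.67

2,340 bags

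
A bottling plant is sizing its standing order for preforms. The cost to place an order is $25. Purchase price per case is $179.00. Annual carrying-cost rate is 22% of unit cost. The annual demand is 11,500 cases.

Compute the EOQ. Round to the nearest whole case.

121 cases

Holding cost per case per year: H = 22% × $179 = $39.3800
2DS/H = 2·11,500·25/39.38 = 14,601.32
EOQ = √14,601.32 ≈ 120.84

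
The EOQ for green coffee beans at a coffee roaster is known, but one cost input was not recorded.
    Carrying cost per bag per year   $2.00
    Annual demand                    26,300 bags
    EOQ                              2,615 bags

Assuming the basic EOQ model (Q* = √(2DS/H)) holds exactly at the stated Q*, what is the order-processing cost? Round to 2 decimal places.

$260.01

From Q* = √(2DS/H) ⇒ Q*² = 2DS/H.
S = Q²H / (2D) = 2,615² × 2 / (2 × 26,300) = 260.0086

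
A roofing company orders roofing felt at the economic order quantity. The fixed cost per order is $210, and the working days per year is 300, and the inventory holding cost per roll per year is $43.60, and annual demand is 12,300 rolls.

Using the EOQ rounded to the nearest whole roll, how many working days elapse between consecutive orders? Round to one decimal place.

8.4 days

Q* = √(2·D·S / H) = √(2·12,300·210 / 43.6) = √118,486.2 ≈ 344.22 → Q = 344 rolls
Cycle time = (working days × Q)/D = (300 × 344) / 12,300 = 8.390 days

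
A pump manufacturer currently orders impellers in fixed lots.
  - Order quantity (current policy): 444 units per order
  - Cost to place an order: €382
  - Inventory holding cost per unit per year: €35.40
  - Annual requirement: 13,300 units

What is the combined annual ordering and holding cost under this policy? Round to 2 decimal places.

Orders/yr = 13,300/444 = 29.955; ordering cost = 29.955 × €382 = €11,442.79
Average inventory = 444/2 = 222; holding cost = 222 × €35.4 = €7,858.80
Total = €11,442.79 + €7,858.80 = €19,301.59

€19,301.59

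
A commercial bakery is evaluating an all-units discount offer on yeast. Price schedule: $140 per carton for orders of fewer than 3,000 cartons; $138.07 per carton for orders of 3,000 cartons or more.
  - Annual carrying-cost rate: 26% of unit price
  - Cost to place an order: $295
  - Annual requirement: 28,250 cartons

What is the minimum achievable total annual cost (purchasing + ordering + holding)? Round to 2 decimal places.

$3,957,102.72

H₁ = 26%×$140 = $36.4000;  H₂ = 26%×$138.07 = $35.8982
EOQ₁ = √(2×28,250×295/36.4000) = 676.68  (< 3,000, feasible at tier 1)
EOQ₂ = √(2×28,250×295/35.8982) = 681.39  (< 3,000 → use Q = 3,000 at tier-2 price)
TC(tier 1 (EOQ₁), Q≈676.7) = $3,979,631.22
TC(tier 2, Q≈3,000.0) = $3,957,102.72
Minimum at tier 2: $3,957,102.72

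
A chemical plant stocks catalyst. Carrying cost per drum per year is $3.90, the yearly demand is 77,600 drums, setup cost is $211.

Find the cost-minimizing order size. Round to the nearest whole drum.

EOQ = √(2DS/H) = √(2 × 77,600 × 211 / 3.9)
    = √(8,396,717.95) ≈ 2,897.71

2,898 drums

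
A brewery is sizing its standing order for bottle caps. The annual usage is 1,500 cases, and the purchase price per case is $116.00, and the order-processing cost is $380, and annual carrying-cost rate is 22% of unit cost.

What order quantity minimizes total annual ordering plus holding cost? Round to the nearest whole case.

Holding cost per case per year: H = 22% × $116 = $25.5200
EOQ = √(2DS/H) = √(2 × 1,500 × 380 / 25.52)
    = √(44,670.85) ≈ 211.35

211 cases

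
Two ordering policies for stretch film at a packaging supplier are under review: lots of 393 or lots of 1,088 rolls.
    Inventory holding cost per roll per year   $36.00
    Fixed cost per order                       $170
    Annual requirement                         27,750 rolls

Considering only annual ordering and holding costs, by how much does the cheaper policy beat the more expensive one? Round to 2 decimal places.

$4,842.12

For each Q, cost = (D/Q)·S + (Q/2)·H.
TC(393) = (27,750/393)×170 + (393/2)×36 = $19,077.82
TC(1,088) = (27,750/1,088)×170 + (1,088/2)×36 = $23,919.94
|ΔTC| = |$19,077.82 − $23,919.94| = $4,842.12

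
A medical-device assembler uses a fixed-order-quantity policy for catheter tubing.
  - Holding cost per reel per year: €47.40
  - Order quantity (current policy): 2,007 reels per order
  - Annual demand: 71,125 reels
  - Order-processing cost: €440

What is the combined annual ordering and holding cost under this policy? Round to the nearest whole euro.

€63,159

Ordering: D/Q × S = 71,125/2,007 × €440 = €15,592.92
Holding:  Q/2 × H = 2,007/2 × €47.4 = €47,565.90
Total = €15,592.92 + €47,565.90 = €63,158.82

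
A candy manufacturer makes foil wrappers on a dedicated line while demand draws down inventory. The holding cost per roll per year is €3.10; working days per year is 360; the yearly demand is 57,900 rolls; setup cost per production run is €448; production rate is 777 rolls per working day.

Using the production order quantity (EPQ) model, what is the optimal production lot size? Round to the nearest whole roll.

d = 57,900/360 = 160.8333 rolls/day;  effective holding cost H(1 − d/p) = 3.1·(1 − 160.8333/777) = 2.45832
Q* = √(2DS / H_eff) = √(2·57,900·448 / 2.45832) ≈ 4,593.82

4,594 rolls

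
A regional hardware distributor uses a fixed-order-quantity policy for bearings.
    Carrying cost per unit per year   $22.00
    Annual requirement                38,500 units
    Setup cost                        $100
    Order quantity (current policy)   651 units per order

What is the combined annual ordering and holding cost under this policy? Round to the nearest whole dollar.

$13,075

Orders/yr = 38,500/651 = 59.140; ordering cost = 59.140 × $100 = $5,913.98
Average inventory = 651/2 = 325.5; holding cost = 325.5 × $22 = $7,161.00
Total = $5,913.98 + $7,161.00 = $13,074.98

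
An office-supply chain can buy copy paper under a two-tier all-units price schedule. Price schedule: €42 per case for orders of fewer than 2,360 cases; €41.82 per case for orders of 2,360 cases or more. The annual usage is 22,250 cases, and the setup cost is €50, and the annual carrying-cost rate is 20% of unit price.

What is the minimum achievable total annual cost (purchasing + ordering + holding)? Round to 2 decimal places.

H₁ = 20%×€42 = €8.4000;  H₂ = 20%×€41.82 = €8.3640
EOQ₁ = √(2×22,250×50/8.4000) = 514.67  (< 2,360, feasible at tier 1)
EOQ₂ = √(2×22,250×50/8.3640) = 515.77  (< 2,360 → use Q = 2,360 at tier-2 price)
TC(tier 1 (EOQ₁), Q≈514.7) = €938,823.19
TC(tier 2, Q≈2,360.0) = €940,835.92
Minimum at tier 1 (EOQ₁): €938,823.19

€938,823.19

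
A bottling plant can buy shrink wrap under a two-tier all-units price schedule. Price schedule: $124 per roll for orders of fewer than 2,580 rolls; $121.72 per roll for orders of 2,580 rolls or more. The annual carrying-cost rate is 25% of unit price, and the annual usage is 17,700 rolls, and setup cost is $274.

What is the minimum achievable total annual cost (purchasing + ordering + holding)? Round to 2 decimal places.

H₁ = 25%×$124 = $31.0000;  H₂ = 25%×$121.72 = $30.4300
EOQ₁ = √(2×17,700×274/31.0000) = 559.37  (< 2,580, feasible at tier 1)
EOQ₂ = √(2×17,700×274/30.4300) = 564.58  (< 2,580 → use Q = 2,580 at tier-2 price)
TC(tier 1 (EOQ₁), Q≈559.4) = $2,212,140.35
TC(tier 2, Q≈2,580.0) = $2,195,578.47
Minimum at tier 2: $2,195,578.47

$2,195,578.47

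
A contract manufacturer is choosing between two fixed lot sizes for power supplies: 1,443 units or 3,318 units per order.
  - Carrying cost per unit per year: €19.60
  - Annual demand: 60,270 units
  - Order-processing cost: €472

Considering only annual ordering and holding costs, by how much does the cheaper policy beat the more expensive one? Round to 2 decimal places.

For each Q, cost = (D/Q)·S + (Q/2)·H.
TC(1,443) = (60,270/1,443)×472 + (1,443/2)×19.6 = €33,855.50
TC(3,318) = (60,270/3,318)×472 + (3,318/2)×19.6 = €41,090.07
Lots of 1,443 are cheaper by €7,234.58.

€7,234.58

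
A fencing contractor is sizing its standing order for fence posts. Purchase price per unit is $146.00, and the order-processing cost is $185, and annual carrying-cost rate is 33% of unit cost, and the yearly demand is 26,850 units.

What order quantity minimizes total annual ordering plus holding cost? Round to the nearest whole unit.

H = i·C = 0.33 × $146 = $48.1800 per unit-year
2DS/H = 2·26,850·185/48.18 = 206,195.52
EOQ = √206,195.52 ≈ 454.09

454 units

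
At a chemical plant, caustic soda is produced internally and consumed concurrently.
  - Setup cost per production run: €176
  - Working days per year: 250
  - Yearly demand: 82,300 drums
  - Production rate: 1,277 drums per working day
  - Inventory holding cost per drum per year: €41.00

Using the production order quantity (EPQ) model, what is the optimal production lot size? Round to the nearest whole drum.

976 drums

Daily demand d = 82,300/250 = 329.200; p = 1277; 1 − d/p = 0.74221
EPQ = √(2DS / (H(1 − d/p)))
    = √(2 × 82,300 × 176 / (41 × 0.74221)) ≈ 975.70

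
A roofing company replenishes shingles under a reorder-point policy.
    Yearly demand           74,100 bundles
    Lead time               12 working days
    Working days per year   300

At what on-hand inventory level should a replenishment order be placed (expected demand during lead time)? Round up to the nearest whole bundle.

2,964 bundles

Daily demand d = 74,100 / 300 = 247.000 bundles/day
Demand during lead time = 247.000 × 12 = 2,964.00
Reorder point = 2,964.00 → round up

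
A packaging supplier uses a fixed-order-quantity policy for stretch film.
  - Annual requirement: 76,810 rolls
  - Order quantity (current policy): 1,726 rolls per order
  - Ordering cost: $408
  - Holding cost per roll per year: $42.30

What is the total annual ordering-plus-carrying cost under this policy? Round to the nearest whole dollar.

Orders/yr = 76,810/1,726 = 44.502; ordering cost = 44.502 × $408 = $18,156.71
Average inventory = 1,726/2 = 863; holding cost = 863 × $42.3 = $36,504.90
Total = $18,156.71 + $36,504.90 = $54,661.61

$54,662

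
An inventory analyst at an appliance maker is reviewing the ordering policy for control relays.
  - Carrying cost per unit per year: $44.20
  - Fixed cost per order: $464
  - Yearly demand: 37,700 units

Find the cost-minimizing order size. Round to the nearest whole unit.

Q* = √(2·D·S / H) = √(2·37,700·464 / 44.2) = √791,529.4 ≈ 889.68

890 units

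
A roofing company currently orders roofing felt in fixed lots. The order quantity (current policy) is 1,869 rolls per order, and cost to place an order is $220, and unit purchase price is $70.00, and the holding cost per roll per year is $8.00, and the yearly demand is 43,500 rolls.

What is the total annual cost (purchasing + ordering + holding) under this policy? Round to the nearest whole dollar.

$3,057,596

Ordering: D/Q × S = 43,500/1,869 × $220 = $5,120.39
Holding:  Q/2 × H = 1,869/2 × $8 = $7,476.00
Purchase cost = D·C = 43,500 × 70 = $3,045,000.00
Total = $5,120.39 + $7,476.00 + $3,045,000.00 = $3,057,596.39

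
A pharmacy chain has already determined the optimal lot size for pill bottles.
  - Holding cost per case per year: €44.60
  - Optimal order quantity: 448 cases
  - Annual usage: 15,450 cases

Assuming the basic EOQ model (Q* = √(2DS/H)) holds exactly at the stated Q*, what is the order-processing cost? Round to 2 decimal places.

€289.69

EOQ relation: Q² = 2DS/H, so rearrange for the unknown.
S = Q²H / (2D) = 448² × 44.6 / (2 × 15,450) = 289.6893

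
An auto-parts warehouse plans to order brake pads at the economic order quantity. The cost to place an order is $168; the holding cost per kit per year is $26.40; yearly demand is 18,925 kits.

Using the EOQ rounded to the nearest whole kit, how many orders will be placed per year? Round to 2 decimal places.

EOQ = √(2DS/H) = √(2 × 18,925 × 168 / 26.4)
    = √(240,863.64) ≈ 490.78 → Q = 491
Orders per year = D/Q = 18,925 / 491 = 38.544

38.54 orders per year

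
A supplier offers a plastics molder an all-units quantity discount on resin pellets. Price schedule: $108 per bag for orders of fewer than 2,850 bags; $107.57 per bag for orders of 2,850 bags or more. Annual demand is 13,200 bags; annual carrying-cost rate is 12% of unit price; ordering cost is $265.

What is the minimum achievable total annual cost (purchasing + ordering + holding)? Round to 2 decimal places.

$1,435,121.98

H₁ = 12%×$108 = $12.9600;  H₂ = 12%×$107.57 = $12.9084
EOQ₁ = √(2×13,200×265/12.9600) = 734.72  (< 2,850, feasible at tier 1)
EOQ₂ = √(2×13,200×265/12.9084) = 736.19  (< 2,850 → use Q = 2,850 at tier-2 price)
TC(tier 1 (EOQ₁), Q≈734.7) = $1,435,121.98
TC(tier 2, Q≈2,850.0) = $1,439,545.84
Minimum at tier 1 (EOQ₁): $1,435,121.98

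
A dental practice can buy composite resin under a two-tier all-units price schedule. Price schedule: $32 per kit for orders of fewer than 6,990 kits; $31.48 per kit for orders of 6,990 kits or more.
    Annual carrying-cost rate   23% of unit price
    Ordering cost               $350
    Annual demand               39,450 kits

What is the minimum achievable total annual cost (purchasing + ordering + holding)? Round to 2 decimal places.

H₁ = 23%×$32 = $7.3600;  H₂ = 23%×$31.48 = $7.2404
EOQ₁ = √(2×39,450×350/7.3600) = 1,937.02  (< 6,990, feasible at tier 1)
EOQ₂ = √(2×39,450×350/7.2404) = 1,952.95  (< 6,990 → use Q = 6,990 at tier-2 price)
TC(tier 1 (EOQ₁), Q≈1,937.0) = $1,276,656.45
TC(tier 2, Q≈6,990.0) = $1,269,166.52
Minimum at tier 2: $1,269,166.52

$1,269,166.52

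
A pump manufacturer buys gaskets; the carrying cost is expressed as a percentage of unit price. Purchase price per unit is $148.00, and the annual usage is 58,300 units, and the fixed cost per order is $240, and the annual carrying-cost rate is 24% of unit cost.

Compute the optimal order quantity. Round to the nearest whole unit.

H = i·C = 0.24 × $148 = $35.5200 per unit-year
EOQ = √(2DS/H) = √(2 × 58,300 × 240 / 35.52)
    = √(787,837.84) ≈ 887.60

888 units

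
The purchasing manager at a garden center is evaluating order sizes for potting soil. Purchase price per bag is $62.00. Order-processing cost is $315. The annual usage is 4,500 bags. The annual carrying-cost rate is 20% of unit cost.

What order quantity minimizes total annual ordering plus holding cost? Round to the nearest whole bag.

478 bags

Carrying cost H = $62 × 20% = $12.4000/bag/yr
EOQ = √(2DS/H) = √(2 × 4,500 × 315 / 12.4)
    = √(228,629.03) ≈ 478.15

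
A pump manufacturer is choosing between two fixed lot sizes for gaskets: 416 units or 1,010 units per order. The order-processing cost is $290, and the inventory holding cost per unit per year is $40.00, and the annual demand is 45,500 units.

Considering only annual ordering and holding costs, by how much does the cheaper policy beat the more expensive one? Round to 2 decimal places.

Annual cost at Q: ordering D·S/Q plus holding Q·H/2.
TC(416) = (45,500/416)×290 + (416/2)×40 = $40,038.75
TC(1,010) = (45,500/1,010)×290 + (1,010/2)×40 = $33,264.36
|ΔTC| = |$40,038.75 − $33,264.36| = $6,774.39

$6,774.39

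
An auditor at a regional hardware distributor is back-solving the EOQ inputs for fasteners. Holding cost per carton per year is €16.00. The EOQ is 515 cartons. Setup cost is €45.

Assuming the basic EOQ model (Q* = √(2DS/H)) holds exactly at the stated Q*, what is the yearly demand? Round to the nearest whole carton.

EOQ relation: Q² = 2DS/H, so rearrange for the unknown.
D = Q²H / (2S) = 515² × 16 / (2 × 45) = 47,151.11

47,151 cartons per year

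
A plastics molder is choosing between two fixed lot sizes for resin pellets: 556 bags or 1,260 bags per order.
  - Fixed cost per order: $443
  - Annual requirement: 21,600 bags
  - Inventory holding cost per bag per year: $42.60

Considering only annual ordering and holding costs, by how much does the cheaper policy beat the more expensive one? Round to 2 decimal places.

Annual cost at Q: ordering D·S/Q plus holding Q·H/2.
TC(556) = (21,600/556)×443 + (556/2)×42.6 = $29,052.87
TC(1,260) = (21,600/1,260)×443 + (1,260/2)×42.6 = $34,432.29
|ΔTC| = |$29,052.87 − $34,432.29| = $5,379.41

$5,379.41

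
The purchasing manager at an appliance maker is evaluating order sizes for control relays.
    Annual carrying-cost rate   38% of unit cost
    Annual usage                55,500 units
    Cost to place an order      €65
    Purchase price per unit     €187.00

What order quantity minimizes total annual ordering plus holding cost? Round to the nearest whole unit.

319 units

Holding cost per unit per year: H = 38% × €187 = €71.0600
EOQ = √(2DS/H) = √(2 × 55,500 × 65 / 71.06)
    = √(101,533.92) ≈ 318.64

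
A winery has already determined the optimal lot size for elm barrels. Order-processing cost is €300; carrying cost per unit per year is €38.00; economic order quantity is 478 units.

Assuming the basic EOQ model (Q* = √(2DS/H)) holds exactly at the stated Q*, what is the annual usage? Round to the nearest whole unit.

Since Q* = (2DS/H)^½, squaring gives Q*²·H = 2DS.
D = Q²H / (2S) = 478² × 38 / (2 × 300) = 14,470.65

14,471 units per year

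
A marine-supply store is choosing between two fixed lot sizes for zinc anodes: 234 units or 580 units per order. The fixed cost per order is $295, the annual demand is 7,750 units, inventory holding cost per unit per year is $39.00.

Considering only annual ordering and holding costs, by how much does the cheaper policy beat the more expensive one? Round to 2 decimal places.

Annual cost at Q: ordering D·S/Q plus holding Q·H/2.
TC(234) = (7,750/234)×295 + (234/2)×39 = $14,333.30
TC(580) = (7,750/580)×295 + (580/2)×39 = $15,251.81
|ΔTC| = |$14,333.30 − $15,251.81| = $918.51

$918.51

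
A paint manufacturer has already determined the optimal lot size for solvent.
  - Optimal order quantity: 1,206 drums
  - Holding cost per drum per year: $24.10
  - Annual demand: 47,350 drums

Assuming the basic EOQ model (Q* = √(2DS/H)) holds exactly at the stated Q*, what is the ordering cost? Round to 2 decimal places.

$370.14

Since Q* = (2DS/H)^½, squaring gives Q*²·H = 2DS.
S = Q²H / (2D) = 1,206² × 24.1 / (2 × 47,350) = 370.1363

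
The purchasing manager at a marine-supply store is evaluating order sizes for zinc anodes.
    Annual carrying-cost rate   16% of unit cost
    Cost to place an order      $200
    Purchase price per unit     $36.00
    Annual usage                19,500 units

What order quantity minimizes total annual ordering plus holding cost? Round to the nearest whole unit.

1,164 units

Holding cost per unit per year: H = 16% × $36 = $5.7600
Q* = √(2·D·S / H) = √(2·19,500·200 / 5.76) = √1,354,166.7 ≈ 1,163.69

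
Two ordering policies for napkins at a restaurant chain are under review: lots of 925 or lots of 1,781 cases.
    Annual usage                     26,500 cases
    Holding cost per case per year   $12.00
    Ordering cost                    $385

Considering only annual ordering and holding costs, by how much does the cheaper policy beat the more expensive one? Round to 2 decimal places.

$165.21

TC(Q) = (D/Q)S + (Q/2)H
TC(925) = (26,500/925)×385 + (925/2)×12 = $16,579.73
TC(1,781) = (26,500/1,781)×385 + (1,781/2)×12 = $16,414.52
Cheaper: Q = 1,781.  Difference = $165.21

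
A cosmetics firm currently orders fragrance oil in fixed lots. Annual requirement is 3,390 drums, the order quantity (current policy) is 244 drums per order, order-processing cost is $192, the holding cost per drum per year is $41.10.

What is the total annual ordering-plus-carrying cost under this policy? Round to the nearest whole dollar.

$7,682

Orders/yr = 3,390/244 = 13.893; ordering cost = 13.893 × $192 = $2,667.54
Average inventory = 244/2 = 122; holding cost = 122 × $41.1 = $5,014.20
Total = $2,667.54 + $5,014.20 = $7,681.74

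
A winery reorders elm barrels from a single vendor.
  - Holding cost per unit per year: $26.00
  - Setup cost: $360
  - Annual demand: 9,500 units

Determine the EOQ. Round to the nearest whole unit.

Optimal lot size Q* = (2 × 9,500 × $360 / $26)^½ ≈ 512.91

513 units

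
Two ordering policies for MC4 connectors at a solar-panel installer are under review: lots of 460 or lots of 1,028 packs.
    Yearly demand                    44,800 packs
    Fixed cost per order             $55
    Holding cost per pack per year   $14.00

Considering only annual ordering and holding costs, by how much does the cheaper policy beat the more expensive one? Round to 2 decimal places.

TC(Q) = (D/Q)S + (Q/2)H
TC(460) = (44,800/460)×55 + (460/2)×14 = $8,576.52
TC(1,028) = (44,800/1,028)×55 + (1,028/2)×14 = $9,592.89
|ΔTC| = |$8,576.52 − $9,592.89| = $1,016.37

$1,016.37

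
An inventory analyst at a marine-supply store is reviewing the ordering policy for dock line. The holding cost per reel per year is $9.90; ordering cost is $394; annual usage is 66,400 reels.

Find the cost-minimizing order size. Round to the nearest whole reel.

2,299 reels

Optimal lot size Q* = (2 × 66,400 × $394 / $9.9)^½ ≈ 2,298.95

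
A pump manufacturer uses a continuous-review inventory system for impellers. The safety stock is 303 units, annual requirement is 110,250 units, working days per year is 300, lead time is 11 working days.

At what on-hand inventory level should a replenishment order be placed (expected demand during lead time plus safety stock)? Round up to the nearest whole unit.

4,346 units

Daily demand d = 110,250 / 300 = 367.500 units/day
Demand during lead time = 367.500 × 11 = 4,042.50
Reorder point = 4,042.50 + 303 = 4,345.50 → round up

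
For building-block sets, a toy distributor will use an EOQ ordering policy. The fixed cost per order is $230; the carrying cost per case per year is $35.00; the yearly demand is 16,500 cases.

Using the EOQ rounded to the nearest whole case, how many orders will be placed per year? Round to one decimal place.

Optimal lot size Q* = (2 × 16,500 × $230 / $35)^½ ≈ 465.68 → Q = 466
N = D/Q = 16,500/466 ≈ 35.408 orders/yr

35.4 orders per year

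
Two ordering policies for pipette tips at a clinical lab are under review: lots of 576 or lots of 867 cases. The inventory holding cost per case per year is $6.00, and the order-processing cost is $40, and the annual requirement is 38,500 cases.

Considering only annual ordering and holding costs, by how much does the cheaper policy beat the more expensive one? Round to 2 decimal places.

$24.37

For each Q, cost = (D/Q)·S + (Q/2)·H.
TC(576) = (38,500/576)×40 + (576/2)×6 = $4,401.61
TC(867) = (38,500/867)×40 + (867/2)×6 = $4,377.24
Cheaper: Q = 867.  Difference = $24.37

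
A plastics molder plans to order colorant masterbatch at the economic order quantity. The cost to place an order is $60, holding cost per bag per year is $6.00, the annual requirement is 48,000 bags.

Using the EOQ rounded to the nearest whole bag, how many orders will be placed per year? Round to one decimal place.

Q* = √(2·D·S / H) = √(2·48,000·60 / 6) = √960,000.0 ≈ 979.80 → Q = 980
Orders per year = D/Q = 48,000 / 980 = 48.980

49.0 orders per year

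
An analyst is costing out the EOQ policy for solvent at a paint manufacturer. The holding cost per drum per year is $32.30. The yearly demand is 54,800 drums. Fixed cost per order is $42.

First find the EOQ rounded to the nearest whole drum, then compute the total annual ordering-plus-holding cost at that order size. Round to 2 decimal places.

$12,193.59

Q* = √(2·D·S / H) = √(2·54,800·42 / 32.3) = √142,513.9 ≈ 377.51 → Q = 378 drums
Annual ordering cost = (D/Q)·S = (54,800/378) × 42 = $6,088.89
Annual holding cost  = (Q/2)·H = (378/2) × 32.3 = $6,104.70
Total = $6,088.89 + $6,104.70 = $12,193.59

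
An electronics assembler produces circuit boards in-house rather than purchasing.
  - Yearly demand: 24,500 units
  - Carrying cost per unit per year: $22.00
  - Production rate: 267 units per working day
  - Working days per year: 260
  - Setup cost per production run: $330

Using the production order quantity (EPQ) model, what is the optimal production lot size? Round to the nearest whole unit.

d = 24,500/260 = 94.2308 units/day;  effective holding cost H(1 − d/p) = 22·(1 − 94.2308/267) = 14.23567
Q* = √(2DS / H_eff) = √(2·24,500·330 / 14.23567) ≈ 1,065.78

1,066 units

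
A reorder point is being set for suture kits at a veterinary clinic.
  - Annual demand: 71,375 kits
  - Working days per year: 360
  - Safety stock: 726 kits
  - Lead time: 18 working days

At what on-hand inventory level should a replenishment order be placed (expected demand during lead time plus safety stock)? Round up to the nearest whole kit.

Daily demand d = 71,375 / 360 = 198.264 kits/day
Demand during lead time = 198.264 × 18 = 3,568.75
Reorder point = 3,568.75 + 726 = 4,294.75 → round up

4,295 kits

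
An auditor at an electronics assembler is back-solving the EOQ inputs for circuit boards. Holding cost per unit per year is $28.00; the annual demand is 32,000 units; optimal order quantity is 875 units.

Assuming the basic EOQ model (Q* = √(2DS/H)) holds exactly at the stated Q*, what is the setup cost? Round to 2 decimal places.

EOQ relation: Q² = 2DS/H, so rearrange for the unknown.
S = Q²H / (2D) = 875² × 28 / (2 × 32,000) = 334.9609

$334.96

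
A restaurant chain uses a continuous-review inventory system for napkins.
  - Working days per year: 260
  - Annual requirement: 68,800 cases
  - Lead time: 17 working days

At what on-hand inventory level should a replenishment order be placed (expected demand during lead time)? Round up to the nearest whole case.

4,499 cases

Daily demand d = 68,800 / 260 = 264.615 cases/day
Demand during lead time = 264.615 × 17 = 4,498.46
Reorder point = 4,498.46 → round up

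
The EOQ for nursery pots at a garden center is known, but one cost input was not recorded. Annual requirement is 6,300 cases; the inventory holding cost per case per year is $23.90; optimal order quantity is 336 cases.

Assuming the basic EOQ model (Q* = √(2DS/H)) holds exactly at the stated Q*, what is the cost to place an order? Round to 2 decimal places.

$214.14

Since Q* = (2DS/H)^½, squaring gives Q*²·H = 2DS.
S = Q²H / (2D) = 336² × 23.9 / (2 × 6,300) = 214.1440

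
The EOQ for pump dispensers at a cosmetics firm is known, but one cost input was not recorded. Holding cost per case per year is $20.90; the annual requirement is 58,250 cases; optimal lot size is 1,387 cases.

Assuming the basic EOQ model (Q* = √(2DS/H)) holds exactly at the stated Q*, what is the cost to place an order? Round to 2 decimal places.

Since Q* = (2DS/H)^½, squaring gives Q*²·H = 2DS.
S = Q²H / (2D) = 1,387² × 20.9 / (2 × 58,250) = 345.1225

$345.12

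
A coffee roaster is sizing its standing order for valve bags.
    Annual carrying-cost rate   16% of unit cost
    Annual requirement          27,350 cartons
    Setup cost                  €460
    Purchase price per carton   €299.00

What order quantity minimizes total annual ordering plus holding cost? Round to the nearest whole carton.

H = i·C = 0.16 × €299 = €47.8400 per carton-year
EOQ = √(2DS/H) = √(2 × 27,350 × 460 / 47.84)
    = √(525,961.54) ≈ 725.23

725 cartons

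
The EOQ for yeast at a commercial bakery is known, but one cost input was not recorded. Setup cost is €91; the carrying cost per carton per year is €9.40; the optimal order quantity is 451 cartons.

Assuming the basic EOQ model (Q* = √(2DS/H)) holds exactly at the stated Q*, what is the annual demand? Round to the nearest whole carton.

10,505 cartons per year

From Q* = √(2DS/H) ⇒ Q*² = 2DS/H.
D = Q²H / (2S) = 451² × 9.4 / (2 × 91) = 10,505.33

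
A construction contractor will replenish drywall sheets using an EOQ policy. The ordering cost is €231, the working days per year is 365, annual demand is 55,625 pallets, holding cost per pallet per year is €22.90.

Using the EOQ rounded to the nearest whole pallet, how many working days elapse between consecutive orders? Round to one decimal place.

EOQ = √(2DS/H) = √(2 × 55,625 × 231 / 22.9)
    = √(1,122,216.16) ≈ 1,059.35 → Q = 1,059 pallets
T = Q/D × 365 days = 1,059/55,625 × 365 = 6.949 days

6.9 days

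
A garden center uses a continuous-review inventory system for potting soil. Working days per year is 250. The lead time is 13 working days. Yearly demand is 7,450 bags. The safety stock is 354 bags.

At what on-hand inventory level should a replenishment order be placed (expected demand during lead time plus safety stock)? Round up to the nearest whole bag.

742 bags

Daily demand d = 7,450 / 250 = 29.800 bags/day
Demand during lead time = 29.800 × 13 = 387.40
Reorder point = 387.40 + 354 = 741.40 → round up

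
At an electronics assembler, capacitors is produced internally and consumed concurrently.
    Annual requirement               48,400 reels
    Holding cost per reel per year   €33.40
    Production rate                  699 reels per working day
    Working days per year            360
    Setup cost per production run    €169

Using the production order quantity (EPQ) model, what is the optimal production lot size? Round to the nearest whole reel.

779 reels

Daily demand d = 48,400/360 = 134.444; p = 699; 1 − d/p = 0.80766
EPQ = √(2DS / (H(1 − d/p)))
    = √(2 × 48,400 × 169 / (33.4 × 0.80766)) ≈ 778.74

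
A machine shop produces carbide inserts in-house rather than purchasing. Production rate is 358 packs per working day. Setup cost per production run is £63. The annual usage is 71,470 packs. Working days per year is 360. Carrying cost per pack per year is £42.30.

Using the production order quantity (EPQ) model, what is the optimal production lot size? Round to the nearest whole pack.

d = 71,470/360 = 198.5278 packs/day;  effective holding cost H(1 − d/p) = 42.3·(1 − 198.5278/358) = 18.84267
Q* = √(2DS / H_eff) = √(2·71,470·63 / 18.84267) ≈ 691.31

691 packs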